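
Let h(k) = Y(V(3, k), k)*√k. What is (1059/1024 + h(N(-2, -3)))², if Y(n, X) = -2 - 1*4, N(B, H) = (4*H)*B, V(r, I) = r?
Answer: 907091145/1048576 - 3177*√6/128 ≈ 804.27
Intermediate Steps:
N(B, H) = 4*B*H
Y(n, X) = -6 (Y(n, X) = -2 - 4 = -6)
h(k) = -6*√k
(1059/1024 + h(N(-2, -3)))² = (1059/1024 - 6*2*√6)² = (1059*(1/1024) - 12*√6)² = (1059/1024 - 12*√6)²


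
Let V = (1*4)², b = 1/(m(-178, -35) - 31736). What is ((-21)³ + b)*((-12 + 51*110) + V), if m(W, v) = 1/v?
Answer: -57749857480784/1110761 ≈ -5.1991e+7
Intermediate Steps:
b = -35/1110761 (b = 1/(1/(-35) - 31736) = 1/(-1/35 - 31736) = 1/(-1110761/35) = -35/1110761 ≈ -3.1510e-5)
V = 16 (V = 4² = 16)
((-21)³ + b)*((-12 + 51*110) + V) = ((-21)³ - 35/1110761)*((-12 + 51*110) + 16) = (-9261 - 35/1110761)*((-12 + 5610) + 16) = -10286757656*(5598 + 16)/1110761 = -10286757656/1110761*5614 = -57749857480784/1110761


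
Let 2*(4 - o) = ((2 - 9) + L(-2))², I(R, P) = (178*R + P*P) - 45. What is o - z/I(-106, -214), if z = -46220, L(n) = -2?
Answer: -1870019/53766 ≈ -34.781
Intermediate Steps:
I(R, P) = -45 + P² + 178*R (I(R, P) = (178*R + P²) - 45 = (P² + 178*R) - 45 = -45 + P² + 178*R)
o = -73/2 (o = 4 - ((2 - 9) - 2)²/2 = 4 - (-7 - 2)²/2 = 4 - ½*(-9)² = 4 - ½*81 = 4 - 81/2 = -73/2 ≈ -36.500)
o - z/I(-106, -214) = -73/2 - (-46220)/(-45 + (-214)² + 178*(-106)) = -73/2 - (-46220)/(-45 + 45796 - 18868) = -73/2 - (-46220)/26883 = -73/2 - 1*(-46220/26883) = -73/2 + 46220/26883 = -1870019/53766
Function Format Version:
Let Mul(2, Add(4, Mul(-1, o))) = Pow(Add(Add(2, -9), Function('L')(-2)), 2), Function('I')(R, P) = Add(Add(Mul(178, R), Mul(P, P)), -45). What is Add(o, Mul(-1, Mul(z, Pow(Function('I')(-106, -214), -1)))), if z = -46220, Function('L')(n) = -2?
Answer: Rational(-1870019, 53766) ≈ -34.781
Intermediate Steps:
Function('I')(R, P) = Add(-45, Pow(P, 2), Mul(178, R)) (Function('I')(R, P) = Add(Add(Mul(178, R), Pow(P, 2)), -45) = Add(Add(Pow(P, 2), Mul(178, R)), -45) = Add(-45, Pow(P, 2), Mul(178, R)))
o = Rational(-73, 2) (o = Add(4, Mul(Rational(-1, 2), Pow(Add(Add(2, -9), -2), 2))) = Add(4, Mul(Rational(-1, 2), Pow(Add(-7, -2), 2))) = Add(4, Mul(Rational(-1, 2), Pow(-9, 2))) = Add(4, Mul(Rational(-1, 2), 81)) = Add(4, Rational(-81, 2)) = Rational(-73, 2) ≈ -36.500)
Add(o, Mul(-1, Mul(z, Pow(Function('I')(-106, -214), -1)))) = Add(Rational(-73, 2), Mul(-1, Mul(-46220, Pow(Add(-45, Pow(-214, 2), Mul(178, -106)), -1)))) = Add(Rational(-73, 2), Mul(-1, Mul(-46220, Pow(Add(-45, 45796, -18868), -1)))) = Add(Rational(-73, 2), Mul(-1, Mul(-46220, Pow(26883, -1)))) = Add(Rational(-73, 2), Mul(-1, Mul(-46220, Rational(1, 26883)))) = Add(Rational(-73, 2), Mul(-1, Rational(-46220, 26883))) = Add(Rational(-73, 2), Rational(46220, 26883)) = Rational(-1870019, 53766)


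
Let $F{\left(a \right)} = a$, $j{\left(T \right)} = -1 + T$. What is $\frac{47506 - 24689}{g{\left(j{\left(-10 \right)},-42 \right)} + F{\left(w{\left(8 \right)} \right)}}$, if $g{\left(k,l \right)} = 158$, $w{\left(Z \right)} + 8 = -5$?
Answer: $\frac{22817}{145} \approx 157.36$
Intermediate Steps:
$w{\left(Z \right)} = -13$ ($w{\left(Z \right)} = -8 - 5 = -13$)
$\frac{47506 - 24689}{g{\left(j{\left(-10 \right)},-42 \right)} + F{\left(w{\left(8 \right)} \right)}} = \frac{47506 - 24689}{158 - 13} = \frac{22817}{145}$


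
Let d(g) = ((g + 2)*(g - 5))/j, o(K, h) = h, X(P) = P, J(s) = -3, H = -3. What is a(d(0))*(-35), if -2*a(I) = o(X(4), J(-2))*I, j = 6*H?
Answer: -175/6 ≈ -29.167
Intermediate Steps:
j = -18 (j = 6*(-3) = -18)
d(g) = -(-5 + g)*(2 + g)/18 (d(g) = ((g + 2)*(g - 5))/(-18) = ((2 + g)*(-5 + g))*(-1/18) = ((-5 + g)*(2 + g))*(-1/18) = -(-5 + g)*(2 + g)/18)
a(I) = 3*I/2 (a(I) = -(-3)*I/2 = 3*I/2)
a(d(0))*(-35) = (3*(5/9 - 1/18*0**2 + (1/6)*0)/2)*(-35) = (3*(5/9 - 1/18*0 + 0)/2)*(-35) = (3*(5/9 + 0 + 0)/2)*(-35) = ((3/2)*(5/9))*(-35) = (5/6)*(-35) = -175/6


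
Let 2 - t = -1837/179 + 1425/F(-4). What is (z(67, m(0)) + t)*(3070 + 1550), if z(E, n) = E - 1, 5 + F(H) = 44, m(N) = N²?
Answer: 448565040/2327 ≈ 1.9277e+5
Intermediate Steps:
F(H) = 39 (F(H) = -5 + 44 = 39)
z(E, n) = -1 + E
t = -56490/2327 (t = 2 - (-1837/179 + 1425/39) = 2 - (-1837*1/179 + 1425*(1/39)) = 2 - (-1837/179 + 475/13) = 2 - 1*61144/2327 = 2 - 61144/2327 = -56490/2327 ≈ -24.276)
(z(67, m(0)) + t)*(3070 + 1550) = ((-1 + 67) - 56490/2327)*(3070 + 1550) = (66 - 56490/2327)*4620 = (97092/2327)*4620 = 448565040/2327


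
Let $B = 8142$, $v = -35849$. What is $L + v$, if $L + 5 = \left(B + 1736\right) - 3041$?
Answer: $-29017$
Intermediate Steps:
$L = 6832$ ($L = -5 + \left(\left(8142 + 1736\right) - 3041\right) = -5 + \left(9878 - 3041\right) = -5 + 6837 = 6832$)
$L + v = 6832 - 35849 = -29017$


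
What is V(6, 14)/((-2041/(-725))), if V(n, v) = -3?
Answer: -2175/2041 ≈ -1.0657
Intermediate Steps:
V(6, 14)/((-2041/(-725))) = -3/(-2041/(-725)) = -3/(-2041*(-1/725)) = -3/(2041/725) = (725/2041)*(-3) = -2175/2041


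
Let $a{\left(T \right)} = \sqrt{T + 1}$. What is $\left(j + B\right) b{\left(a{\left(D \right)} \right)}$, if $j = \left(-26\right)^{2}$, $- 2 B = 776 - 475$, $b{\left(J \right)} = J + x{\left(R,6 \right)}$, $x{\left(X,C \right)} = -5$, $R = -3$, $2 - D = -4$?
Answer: $- \frac{5255}{2} + \frac{1051 \sqrt{7}}{2} \approx -1237.2$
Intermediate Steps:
$D = 6$ ($D = 2 - -4 = 2 + 4 = 6$)
$a{\left(T \right)} = \sqrt{1 + T}$
$b{\left(J \right)} = -5 + J$ ($b{\left(J \right)} = J - 5 = -5 + J$)
$B = - \frac{301}{2}$ ($B = - \frac{776 - 475}{2} = \left(- \frac{1}{2}\right) 301 = - \frac{301}{2} \approx -150.5$)
$j = 676$
$\left(j + B\right) b{\left(a{\left(D \right)} \right)} = \left(676 - \frac{301}{2}\right) \left(-5 + \sqrt{1 + 6}\right) = \frac{1051 \left(-5 + \sqrt{7}\right)}{2} = - \frac{5255}{2} + \frac{1051 \sqrt{7}}{2}$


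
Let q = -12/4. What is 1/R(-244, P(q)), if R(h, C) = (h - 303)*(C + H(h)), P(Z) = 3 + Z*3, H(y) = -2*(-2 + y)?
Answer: -1/265842 ≈ -3.7616e-6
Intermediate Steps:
H(y) = 4 - 2*y
q = -3 (q = -12*¼ = -3)
P(Z) = 3 + 3*Z
R(h, C) = (-303 + h)*(4 + C - 2*h) (R(h, C) = (h - 303)*(C + (4 - 2*h)) = (-303 + h)*(4 + C - 2*h))
1/R(-244, P(q)) = 1/(-1212 - 303*(3 + 3*(-3)) - 2*(-244)² + 610*(-244) + (3 + 3*(-3))*(-244)) = 1/(-1212 - 303*(3 - 9) - 2*59536 - 148840 + (3 - 9)*(-244)) = 1/(-1212 - 303*(-6) - 119072 - 148840 - 6*(-244)) = 1/(-1212 + 1818 - 119072 - 148840 + 1464) = 1/(-265842) = -1/265842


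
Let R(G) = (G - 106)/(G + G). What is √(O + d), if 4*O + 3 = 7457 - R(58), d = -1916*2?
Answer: I*√6621686/58 ≈ 44.367*I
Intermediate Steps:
R(G) = (-106 + G)/(2*G) (R(G) = (-106 + G)/((2*G)) = (-106 + G)*(1/(2*G)) = (-106 + G)/(2*G))
d = -3832
O = 108089/58 (O = -¾ + (7457 - (-106 + 58)/(2*58))/4 = -¾ + (7457 - (-48)/(2*58))/4 = -¾ + (7457 - 1*(-12/29))/4 = -¾ + (7457 + 12/29)/4 = -¾ + (¼)*(216265/29) = -¾ + 216265/116 = 108089/58 ≈ 1863.6)
√(O + d) = √(108089/58 - 3832) = √(-114167/58) = I*√6621686/58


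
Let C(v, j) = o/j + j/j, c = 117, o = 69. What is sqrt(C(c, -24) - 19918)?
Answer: I*sqrt(318718)/4 ≈ 141.14*I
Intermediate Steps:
C(v, j) = 1 + 69/j (C(v, j) = 69/j + j/j = 69/j + 1 = 1 + 69/j)
sqrt(C(c, -24) - 19918) = sqrt((69 - 24)/(-24) - 19918) = sqrt(-1/24*45 - 19918) = sqrt(-15/8 - 19918) = sqrt(-159359/8) = I*sqrt(318718)/4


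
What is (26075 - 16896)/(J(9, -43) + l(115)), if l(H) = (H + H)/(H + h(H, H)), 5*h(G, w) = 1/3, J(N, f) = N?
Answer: 7921477/9492 ≈ 834.54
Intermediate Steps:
h(G, w) = 1/15 (h(G, w) = (⅕)/3 = (⅕)*(⅓) = 1/15)
l(H) = 2*H/(1/15 + H) (l(H) = (H + H)/(H + 1/15) = (2*H)/(1/15 + H) = 2*H/(1/15 + H))
(26075 - 16896)/(J(9, -43) + l(115)) = (26075 - 16896)/(9 + 30*115/(1 + 15*115)) = 9179/(9 + 30*115/(1 + 1725)) = 9179/(9 + 30*115/1726) = 9179/(9 + 30*115*(1/1726)) = 9179/(9 + 1725/863) = 9179/(9492/863) = 9179*(863/9492) = 7921477/9492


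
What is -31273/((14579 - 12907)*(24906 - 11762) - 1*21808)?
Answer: -31273/21954960 ≈ -0.0014244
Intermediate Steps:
-31273/((14579 - 12907)*(24906 - 11762) - 1*21808) = -31273/(1672*13144 - 21808) = -31273/(21976768 - 21808) = -31273/21954960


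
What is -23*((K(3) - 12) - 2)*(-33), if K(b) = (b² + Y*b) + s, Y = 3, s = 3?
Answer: 5313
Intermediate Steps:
K(b) = 3 + b² + 3*b (K(b) = (b² + 3*b) + 3 = 3 + b² + 3*b)
-23*((K(3) - 12) - 2)*(-33) = -23*(((3 + 3² + 3*3) - 12) - 2)*(-33) = -23*(((3 + 9 + 9) - 12) - 2)*(-33) = -23*((21 - 12) - 2)*(-33) = -23*(9 - 2)*(-33) = -23*7*(-33) = -161*(-33) = 5313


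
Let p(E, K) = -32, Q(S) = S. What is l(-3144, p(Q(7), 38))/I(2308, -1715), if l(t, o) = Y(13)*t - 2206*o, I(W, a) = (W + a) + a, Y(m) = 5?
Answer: -27436/561 ≈ -48.906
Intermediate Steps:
I(W, a) = W + 2*a
l(t, o) = -2206*o + 5*t (l(t, o) = 5*t - 2206*o = -2206*o + 5*t)
l(-3144, p(Q(7), 38))/I(2308, -1715) = (-2206*(-32) + 5*(-3144))/(2308 + 2*(-1715)) = (70592 - 15720)/(2308 - 3430) = 54872/(-1122) = 54872*(-1/1122) = -27436/561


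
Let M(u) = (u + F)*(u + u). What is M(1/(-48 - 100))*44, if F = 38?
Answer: -61853/2738 ≈ -22.591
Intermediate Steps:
M(u) = 2*u*(38 + u) (M(u) = (u + 38)*(u + u) = (38 + u)*(2*u) = 2*u*(38 + u))
M(1/(-48 - 100))*44 = (2*(38 + 1/(-48 - 100))/(-48 - 100))*44 = (2*(38 + 1/(-148))/(-148))*44 = (2*(-1/148)*(38 - 1/148))*44 = (2*(-1/148)*(5623/148))*44 = -5623/10952*44 = -61853/2738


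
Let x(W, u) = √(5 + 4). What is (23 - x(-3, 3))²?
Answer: 400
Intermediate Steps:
x(W, u) = 3 (x(W, u) = √9 = 3)
(23 - x(-3, 3))² = (23 - 1*3)² = (23 - 3)² = 20² = 400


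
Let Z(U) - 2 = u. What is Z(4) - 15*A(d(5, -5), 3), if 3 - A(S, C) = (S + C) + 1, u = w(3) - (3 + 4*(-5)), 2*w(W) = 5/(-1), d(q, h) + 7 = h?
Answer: -297/2 ≈ -148.50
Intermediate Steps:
d(q, h) = -7 + h
w(W) = -5/2 (w(W) = (5/(-1))/2 = (5*(-1))/2 = (½)*(-5) = -5/2)
u = 29/2 (u = -5/2 - (3 + 4*(-5)) = -5/2 - (3 - 20) = -5/2 - 1*(-17) = -5/2 + 17 = 29/2 ≈ 14.500)
Z(U) = 33/2 (Z(U) = 2 + 29/2 = 33/2)
A(S, C) = 2 - C - S (A(S, C) = 3 - ((S + C) + 1) = 3 - ((C + S) + 1) = 3 - (1 + C + S) = 3 + (-1 - C - S) = 2 - C - S)
Z(4) - 15*A(d(5, -5), 3) = 33/2 - 15*(2 - 1*3 - (-7 - 5)) = 33/2 - 15*(2 - 3 - 1*(-12)) = 33/2 - 15*(2 - 3 + 12) = 33/2 - 15*11 = 33/2 - 165 = -297/2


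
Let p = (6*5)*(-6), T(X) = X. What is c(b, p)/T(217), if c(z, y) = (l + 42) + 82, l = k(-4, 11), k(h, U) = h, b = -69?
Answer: 120/217 ≈ 0.55300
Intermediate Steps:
l = -4
p = -180 (p = 30*(-6) = -180)
c(z, y) = 120 (c(z, y) = (-4 + 42) + 82 = 38 + 82 = 120)
c(b, p)/T(217) = 120/217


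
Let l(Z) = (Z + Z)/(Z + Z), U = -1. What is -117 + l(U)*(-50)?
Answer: -167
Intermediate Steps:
l(Z) = 1 (l(Z) = (2*Z)/((2*Z)) = (2*Z)*(1/(2*Z)) = 1)
-117 + l(U)*(-50) = -117 + 1*(-50) = -117 - 50 = -167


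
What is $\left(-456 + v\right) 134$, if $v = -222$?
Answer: $-90852$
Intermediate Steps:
$\left(-456 + v\right) 134 = \left(-456 - 222\right) 134 = \left(-678\right) 134 = -90852$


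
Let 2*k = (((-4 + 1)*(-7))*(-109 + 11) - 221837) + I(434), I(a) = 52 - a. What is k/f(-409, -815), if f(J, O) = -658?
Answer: 224277/1316 ≈ 170.42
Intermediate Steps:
k = -224277/2 (k = ((((-4 + 1)*(-7))*(-109 + 11) - 221837) + (52 - 1*434))/2 = ((-3*(-7)*(-98) - 221837) + (52 - 434))/2 = ((21*(-98) - 221837) - 382)/2 = ((-2058 - 221837) - 382)/2 = (-223895 - 382)/2 = (½)*(-224277) = -224277/2 ≈ -1.1214e+5)
k/f(-409, -815) = -224277/2/(-658) = -224277/2*(-1/658) = 224277/1316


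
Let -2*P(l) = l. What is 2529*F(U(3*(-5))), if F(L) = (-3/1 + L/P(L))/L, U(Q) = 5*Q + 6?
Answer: 4215/23 ≈ 183.26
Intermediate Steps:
U(Q) = 6 + 5*Q
P(l) = -l/2
F(L) = -5/L (F(L) = (-3/1 + L/((-L/2)))/L = (-3*1 + L*(-2/L))/L = (-3 - 2)/L = -5/L)
2529*F(U(3*(-5))) = 2529*(-5/(6 + 5*(3*(-5)))) = 2529*(-5/(6 + 5*(-15))) = 2529*(-5/(6 - 75)) = 2529*(-5/(-69)) = 2529*(-5*(-1/69)) = 2529*(5/69) = 4215/23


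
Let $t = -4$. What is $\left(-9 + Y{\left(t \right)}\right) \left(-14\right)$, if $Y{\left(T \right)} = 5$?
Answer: $56$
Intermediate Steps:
$\left(-9 + Y{\left(t \right)}\right) \left(-14\right) = \left(-9 + 5\right) \left(-14\right) = \left(-4\right) \left(-14\right) = 56$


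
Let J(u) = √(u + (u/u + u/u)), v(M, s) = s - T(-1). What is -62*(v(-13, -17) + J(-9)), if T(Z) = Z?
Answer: 992 - 62*I*√7 ≈ 992.0 - 164.04*I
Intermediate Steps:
v(M, s) = 1 + s (v(M, s) = s - 1*(-1) = s + 1 = 1 + s)
J(u) = √(2 + u) (J(u) = √(u + (1 + 1)) = √(u + 2) = √(2 + u))
-62*(v(-13, -17) + J(-9)) = -62*((1 - 17) + √(2 - 9)) = -62*(-16 + √(-7)) = -62*(-16 + I*√7) = 992 - 62*I*√7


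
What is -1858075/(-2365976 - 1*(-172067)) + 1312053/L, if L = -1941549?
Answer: 243006257666/1419860608347 ≈ 0.17115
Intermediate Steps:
-1858075/(-2365976 - 1*(-172067)) + 1312053/L = -1858075/(-2365976 - 1*(-172067)) + 1312053/(-1941549) = -1858075/(-2365976 + 172067) + 1312053*(-1/1941549) = -1858075/(-2193909) - 437351/647183 = -1858075*(-1/2193909) - 437351/647183 = 1858075/2193909 - 437351/647183 = 243006257666/1419860608347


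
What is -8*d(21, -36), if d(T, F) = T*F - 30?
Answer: 6288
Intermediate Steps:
d(T, F) = -30 + F*T (d(T, F) = F*T - 30 = -30 + F*T)
-8*d(21, -36) = -8*(-30 - 36*21) = -8*(-30 - 756) = -8*(-786) = 6288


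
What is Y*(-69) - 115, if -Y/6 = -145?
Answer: -60145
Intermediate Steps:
Y = 870 (Y = -6*(-145) = 870)
Y*(-69) - 115 = 870*(-69) - 115 = -60030 - 115 = -60145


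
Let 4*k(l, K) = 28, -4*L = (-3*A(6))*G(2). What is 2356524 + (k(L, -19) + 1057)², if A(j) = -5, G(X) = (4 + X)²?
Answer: 3488620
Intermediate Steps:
L = -135 (L = -(-3*(-5))*(4 + 2)²/4 = -15*6²/4 = -15*36/4 = -¼*540 = -135)
k(l, K) = 7 (k(l, K) = (¼)*28 = 7)
2356524 + (k(L, -19) + 1057)² = 2356524 + (7 + 1057)² = 2356524 + 1064² = 2356524 + 1132096 = 3488620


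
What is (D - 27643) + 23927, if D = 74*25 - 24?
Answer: -1890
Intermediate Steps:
D = 1826 (D = 1850 - 24 = 1826)
(D - 27643) + 23927 = (1826 - 27643) + 23927 = -25817 + 23927 = -1890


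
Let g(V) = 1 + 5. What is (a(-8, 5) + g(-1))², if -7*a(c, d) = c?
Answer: 2500/49 ≈ 51.020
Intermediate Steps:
a(c, d) = -c/7
g(V) = 6
(a(-8, 5) + g(-1))² = (-⅐*(-8) + 6)² = (8/7 + 6)² = (50/7)² = 2500/49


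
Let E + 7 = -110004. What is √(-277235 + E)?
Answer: I*√387246 ≈ 622.29*I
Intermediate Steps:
E = -110011 (E = -7 - 110004 = -110011)
√(-277235 + E) = √(-277235 - 110011) = √(-387246) = I*√387246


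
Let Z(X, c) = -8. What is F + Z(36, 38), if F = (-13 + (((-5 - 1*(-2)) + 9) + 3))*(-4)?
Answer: 8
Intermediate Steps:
F = 16 (F = (-13 + (((-5 + 2) + 9) + 3))*(-4) = (-13 + ((-3 + 9) + 3))*(-4) = (-13 + (6 + 3))*(-4) = (-13 + 9)*(-4) = -4*(-4) = 16)
F + Z(36, 38) = 16 - 8 = 8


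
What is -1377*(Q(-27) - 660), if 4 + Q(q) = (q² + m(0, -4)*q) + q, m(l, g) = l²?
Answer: -52326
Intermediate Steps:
Q(q) = -4 + q + q² (Q(q) = -4 + ((q² + 0²*q) + q) = -4 + ((q² + 0*q) + q) = -4 + ((q² + 0) + q) = -4 + (q² + q) = -4 + (q + q²) = -4 + q + q²)
-1377*(Q(-27) - 660) = -1377*((-4 - 27 + (-27)²) - 660) = -1377*((-4 - 27 + 729) - 660) = -1377*(698 - 660) = -1377*38 = -52326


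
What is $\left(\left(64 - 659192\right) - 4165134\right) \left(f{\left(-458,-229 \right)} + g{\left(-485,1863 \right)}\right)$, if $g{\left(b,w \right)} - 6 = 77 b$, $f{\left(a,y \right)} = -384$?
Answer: $181985635426$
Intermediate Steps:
$g{\left(b,w \right)} = 6 + 77 b$
$\left(\left(64 - 659192\right) - 4165134\right) \left(f{\left(-458,-229 \right)} + g{\left(-485,1863 \right)}\right) = \left(\left(64 - 659192\right) - 4165134\right) \left(-384 + \left(6 + 77 \left(-485\right)\right)\right) = \left(\left(64 - 659192\right) - 4165134\right) \left(-384 + \left(6 - 37345\right)\right) = \left(-659128 - 4165134\right) \left(-384 - 37339\right) = \left(-4824262\right) \left(-37723\right) = 181985635426$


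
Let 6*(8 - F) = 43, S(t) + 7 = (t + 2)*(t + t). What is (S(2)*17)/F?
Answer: 918/5 ≈ 183.60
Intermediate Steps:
S(t) = -7 + 2*t*(2 + t) (S(t) = -7 + (t + 2)*(t + t) = -7 + (2 + t)*(2*t) = -7 + 2*t*(2 + t))
F = 5/6 (F = 8 - 1/6*43 = 8 - 43/6 = 5/6 ≈ 0.83333)
(S(2)*17)/F = ((-7 + 2*2**2 + 4*2)*17)/(5/6) = ((-7 + 2*4 + 8)*17)*(6/5) = ((-7 + 8 + 8)*17)*(6/5) = (9*17)*(6/5) = 153*(6/5) = 918/5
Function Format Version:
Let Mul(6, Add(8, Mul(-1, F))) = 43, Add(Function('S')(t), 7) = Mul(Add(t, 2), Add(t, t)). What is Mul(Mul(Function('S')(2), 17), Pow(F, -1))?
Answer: Rational(918, 5) ≈ 183.60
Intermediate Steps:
Function('S')(t) = Add(-7, Mul(2, t, Add(2, t))) (Function('S')(t) = Add(-7, Mul(Add(t, 2), Add(t, t))) = Add(-7, Mul(Add(2, t), Mul(2, t))) = Add(-7, Mul(2, t, Add(2, t))))
F = Rational(5, 6) (F = Add(8, Mul(Rational(-1, 6), 43)) = Add(8, Rational(-43, 6)) = Rational(5, 6) ≈ 0.83333)
Mul(Mul(Function('S')(2), 17), Pow(F, -1)) = Mul(Mul(Add(-7, Mul(2, Pow(2, 2)), Mul(4, 2)), 17), Pow(Rational(5, 6), -1)) = Mul(Mul(Add(-7, Mul(2, 4), 8), 17), Rational(6, 5)) = Mul(Mul(Add(-7, 8, 8), 17), Rational(6, 5)) = Mul(Mul(9, 17), Rational(6, 5)) = Mul(153, Rational(6, 5)) = Rational(918, 5)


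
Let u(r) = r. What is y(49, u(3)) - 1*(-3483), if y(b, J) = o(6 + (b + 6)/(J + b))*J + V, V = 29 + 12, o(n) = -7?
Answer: 3503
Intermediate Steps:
V = 41
y(b, J) = 41 - 7*J (y(b, J) = -7*J + 41 = 41 - 7*J)
y(49, u(3)) - 1*(-3483) = (41 - 7*3) - 1*(-3483) = (41 - 21) + 3483 = 20 + 3483 = 3503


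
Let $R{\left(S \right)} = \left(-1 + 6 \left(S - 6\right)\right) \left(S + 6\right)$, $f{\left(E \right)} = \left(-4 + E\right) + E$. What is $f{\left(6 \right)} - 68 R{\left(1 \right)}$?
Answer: $14764$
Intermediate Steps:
$f{\left(E \right)} = -4 + 2 E$
$R{\left(S \right)} = \left(-37 + 6 S\right) \left(6 + S\right)$ ($R{\left(S \right)} = \left(-1 + 6 \left(-6 + S\right)\right) \left(6 + S\right) = \left(-1 + \left(-36 + 6 S\right)\right) \left(6 + S\right) = \left(-37 + 6 S\right) \left(6 + S\right)$)
$f{\left(6 \right)} - 68 R{\left(1 \right)} = \left(-4 + 2 \cdot 6\right) - 68 \left(-222 - 1 + 6 \cdot 1^{2}\right) = \left(-4 + 12\right) - 68 \left(-222 - 1 + 6 \cdot 1\right) = 8 - 68 \left(-222 - 1 + 6\right) = 8 - -14756 = 8 + 14756 = 14764$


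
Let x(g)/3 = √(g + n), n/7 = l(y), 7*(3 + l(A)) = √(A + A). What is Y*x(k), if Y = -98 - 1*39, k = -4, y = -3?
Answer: -411*√(-25 + I*√6) ≈ -100.55 - 2057.5*I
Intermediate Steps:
l(A) = -3 + √2*√A/7 (l(A) = -3 + √(A + A)/7 = -3 + √(2*A)/7 = -3 + (√2*√A)/7 = -3 + √2*√A/7)
n = -21 + I*√6 (n = 7*(-3 + √2*√(-3)/7) = 7*(-3 + √2*(I*√3)/7) = 7*(-3 + I*√6/7) = -21 + I*√6 ≈ -21.0 + 2.4495*I)
Y = -137 (Y = -98 - 39 = -137)
x(g) = 3*√(-21 + g + I*√6) (x(g) = 3*√(g + (-21 + I*√6)) = 3*√(-21 + g + I*√6))
Y*x(k) = -411*√(-21 - 4 + I*√6) = -411*√(-25 + I*√6)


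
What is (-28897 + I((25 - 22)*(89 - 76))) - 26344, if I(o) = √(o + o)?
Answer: -55241 + √78 ≈ -55232.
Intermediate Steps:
I(o) = √2*√o (I(o) = √(2*o) = √2*√o)
(-28897 + I((25 - 22)*(89 - 76))) - 26344 = (-28897 + √2*√((25 - 22)*(89 - 76))) - 26344 = (-28897 + √2*√(3*13)) - 26344 = (-28897 + √2*√39) - 26344 = (-28897 + √78) - 26344 = -55241 + √78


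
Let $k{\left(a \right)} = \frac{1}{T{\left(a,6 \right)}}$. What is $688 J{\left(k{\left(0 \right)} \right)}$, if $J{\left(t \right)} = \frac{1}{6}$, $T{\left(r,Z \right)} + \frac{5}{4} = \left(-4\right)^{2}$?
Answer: $\frac{344}{3} \approx 114.67$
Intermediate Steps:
$T{\left(r,Z \right)} = \frac{59}{4}$ ($T{\left(r,Z \right)} = - \frac{5}{4} + \left(-4\right)^{2} = - \frac{5}{4} + 16 = \frac{59}{4}$)
$k{\left(a \right)} = \frac{4}{59}$ ($k{\left(a \right)} = \frac{1}{\frac{59}{4}} = \frac{4}{59}$)
$J{\left(t \right)} = \frac{1}{6}$
$688 J{\left(k{\left(0 \right)} \right)} = 688 \cdot \frac{1}{6} = \frac{344}{3}$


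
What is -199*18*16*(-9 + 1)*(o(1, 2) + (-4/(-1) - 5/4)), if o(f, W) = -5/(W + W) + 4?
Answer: 2521728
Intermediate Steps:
o(f, W) = 4 - 5/(2*W) (o(f, W) = -5/(2*W) + 4 = 4 - 5/(2*W))
-199*18*16*(-9 + 1)*(o(1, 2) + (-4/(-1) - 5/4)) = -199*18*16*(-9 + 1)*((4 - 5/2/2) + (-4/(-1) - 5/4)) = -57312*(-8*((4 - 5/2*½) + (-4*(-1) - 5*¼))) = -57312*(-8*((4 - 5/4) + (4 - 5/4))) = -57312*(-8*(11/4 + 11/4)) = -57312*(-8*11/2) = -57312*(-44) = -199*(-12672) = 2521728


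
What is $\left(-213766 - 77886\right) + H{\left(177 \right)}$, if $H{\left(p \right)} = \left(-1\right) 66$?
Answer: $-291718$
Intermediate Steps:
$H{\left(p \right)} = -66$
$\left(-213766 - 77886\right) + H{\left(177 \right)} = \left(-213766 - 77886\right) - 66 = -291652 - 66 = -291718$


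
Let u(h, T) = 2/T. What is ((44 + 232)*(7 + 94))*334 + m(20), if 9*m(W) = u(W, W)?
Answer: 837952561/90 ≈ 9.3106e+6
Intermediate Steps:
m(W) = 2/(9*W) (m(W) = (2/W)/9 = 2/(9*W))
((44 + 232)*(7 + 94))*334 + m(20) = ((44 + 232)*(7 + 94))*334 + (2/9)/20 = (276*101)*334 + (2/9)*(1/20) = 27876*334 + 1/90 = 9310584 + 1/90 = 837952561/90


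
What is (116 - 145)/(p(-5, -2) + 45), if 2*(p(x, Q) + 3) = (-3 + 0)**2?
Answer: -58/93 ≈ -0.62366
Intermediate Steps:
p(x, Q) = 3/2 (p(x, Q) = -3 + (-3 + 0)**2/2 = -3 + (1/2)*(-3)**2 = -3 + (1/2)*9 = -3 + 9/2 = 3/2)
(116 - 145)/(p(-5, -2) + 45) = (116 - 145)/(3/2 + 45) = -29/93/2 = -29*2/93 = -58/93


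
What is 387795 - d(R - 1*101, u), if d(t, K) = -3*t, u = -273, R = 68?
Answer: 387696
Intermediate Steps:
387795 - d(R - 1*101, u) = 387795 - (-3)*(68 - 1*101) = 387795 - (-3)*(68 - 101) = 387795 - (-3)*(-33) = 387795 - 1*99 = 387795 - 99 = 387696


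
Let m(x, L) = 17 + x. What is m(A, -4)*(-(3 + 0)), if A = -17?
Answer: 0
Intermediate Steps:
m(A, -4)*(-(3 + 0)) = (17 - 17)*(-(3 + 0)) = 0*(-1*3) = 0*(-3) = 0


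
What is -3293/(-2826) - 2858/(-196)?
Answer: 1090267/69237 ≈ 15.747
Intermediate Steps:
-3293/(-2826) - 2858/(-196) = -3293*(-1/2826) - 2858*(-1/196) = 3293/2826 + 1429/98 = 1090267/69237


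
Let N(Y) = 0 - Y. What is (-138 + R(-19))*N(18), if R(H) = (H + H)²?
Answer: -23508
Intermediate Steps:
R(H) = 4*H² (R(H) = (2*H)² = 4*H²)
N(Y) = -Y
(-138 + R(-19))*N(18) = (-138 + 4*(-19)²)*(-1*18) = (-138 + 4*361)*(-18) = (-138 + 1444)*(-18) = 1306*(-18) = -23508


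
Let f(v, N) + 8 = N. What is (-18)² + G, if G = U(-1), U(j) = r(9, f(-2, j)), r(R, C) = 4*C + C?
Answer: 279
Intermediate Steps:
f(v, N) = -8 + N
r(R, C) = 5*C
U(j) = -40 + 5*j (U(j) = 5*(-8 + j) = -40 + 5*j)
G = -45 (G = -40 + 5*(-1) = -40 - 5 = -45)
(-18)² + G = (-18)² - 45 = 324 - 45 = 279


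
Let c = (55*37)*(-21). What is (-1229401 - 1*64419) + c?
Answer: -1336555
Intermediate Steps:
c = -42735 (c = 2035*(-21) = -42735)
(-1229401 - 1*64419) + c = (-1229401 - 1*64419) - 42735 = (-1229401 - 64419) - 42735 = -1293820 - 42735 = -1336555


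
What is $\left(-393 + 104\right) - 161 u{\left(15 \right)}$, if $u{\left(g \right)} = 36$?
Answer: $-6085$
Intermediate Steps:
$\left(-393 + 104\right) - 161 u{\left(15 \right)} = \left(-393 + 104\right) - 5796 = -289 - 5796 = -6085$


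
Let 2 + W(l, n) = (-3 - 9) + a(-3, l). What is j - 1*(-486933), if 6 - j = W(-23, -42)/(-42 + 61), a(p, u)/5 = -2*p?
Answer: 9251825/19 ≈ 4.8694e+5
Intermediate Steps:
a(p, u) = -10*p (a(p, u) = 5*(-2*p) = -10*p)
W(l, n) = 16 (W(l, n) = -2 + ((-3 - 9) - 10*(-3)) = -2 + (-12 + 30) = -2 + 18 = 16)
j = 98/19 (j = 6 - 16/(-42 + 61) = 6 - 16/19 = 98/19 ≈ 5.1579)
j - 1*(-486933) = 98/19 - 1*(-486933) = 98/19 + 486933 = 9251825/19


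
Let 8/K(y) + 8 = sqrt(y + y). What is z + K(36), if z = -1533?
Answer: -1525 + 6*sqrt(2) ≈ -1516.5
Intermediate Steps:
K(y) = 8/(-8 + sqrt(2)*sqrt(y)) (K(y) = 8/(-8 + sqrt(y + y)) = 8/(-8 + sqrt(2*y)) = 8/(-8 + sqrt(2)*sqrt(y)))
z + K(36) = -1533 + 8/(-8 + sqrt(2)*sqrt(36)) = -1533 + 8/(-8 + sqrt(2)*6) = -1533 + 8/(-8 + 6*sqrt(2))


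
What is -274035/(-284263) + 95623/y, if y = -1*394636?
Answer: 7360181401/10198219388 ≈ 0.72171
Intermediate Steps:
y = -394636
-274035/(-284263) + 95623/y = -274035/(-284263) + 95623/(-394636) = -274035*(-1/284263) + 95623*(-1/394636) = 274035/284263 - 8693/35876 = 7360181401/10198219388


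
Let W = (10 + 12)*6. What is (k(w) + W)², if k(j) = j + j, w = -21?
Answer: 8100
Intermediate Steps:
W = 132 (W = 22*6 = 132)
k(j) = 2*j
(k(w) + W)² = (2*(-21) + 132)² = (-42 + 132)² = 90² = 8100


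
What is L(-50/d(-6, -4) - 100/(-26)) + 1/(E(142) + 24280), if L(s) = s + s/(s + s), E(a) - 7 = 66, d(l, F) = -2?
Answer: 18581365/633178 ≈ 29.346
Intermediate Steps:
E(a) = 73 (E(a) = 7 + 66 = 73)
L(s) = 1/2 + s (L(s) = s + s/((2*s)) = s + (1/(2*s))*s = s + 1/2 = 1/2 + s)
L(-50/d(-6, -4) - 100/(-26)) + 1/(E(142) + 24280) = (1/2 + (-50/(-2) - 100/(-26))) + 1/(73 + 24280) = (1/2 + (-50*(-1/2) - 100*(-1/26))) + 1/24353 = (1/2 + (25 + 50/13)) + 1/24353 = (1/2 + 375/13) + 1/24353 = 763/26 + 1/24353 = 18581365/633178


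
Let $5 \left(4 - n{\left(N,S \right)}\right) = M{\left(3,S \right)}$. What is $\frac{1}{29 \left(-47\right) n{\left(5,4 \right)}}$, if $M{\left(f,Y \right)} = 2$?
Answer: $- \frac{5}{24534} \approx -0.0002038$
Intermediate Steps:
$n{\left(N,S \right)} = \frac{18}{5}$ ($n{\left(N,S \right)} = 4 - \frac{2}{5} = \frac{18}{5}$)
$\frac{1}{29 \left(-47\right) n{\left(5,4 \right)}} = \frac{1}{29 \left(-47\right) \frac{18}{5}} = \frac{1}{\left(-1363\right) \frac{18}{5}} = \frac{1}{- \frac{24534}{5}} = - \frac{5}{24534}$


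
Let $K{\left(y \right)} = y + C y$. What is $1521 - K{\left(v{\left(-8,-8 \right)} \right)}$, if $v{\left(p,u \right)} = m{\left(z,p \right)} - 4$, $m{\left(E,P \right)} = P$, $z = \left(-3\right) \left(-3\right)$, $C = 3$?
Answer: $1569$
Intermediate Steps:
$z = 9$
$v{\left(p,u \right)} = -4 + p$ ($v{\left(p,u \right)} = p - 4 = -4 + p$)
$K{\left(y \right)} = 4 y$ ($K{\left(y \right)} = y + 3 y = 4 y$)
$1521 - K{\left(v{\left(-8,-8 \right)} \right)} = 1521 - 4 \left(-4 - 8\right) = 1521 - 4 \left(-12\right) = 1521 - -48 = 1521 + 48 = 1569$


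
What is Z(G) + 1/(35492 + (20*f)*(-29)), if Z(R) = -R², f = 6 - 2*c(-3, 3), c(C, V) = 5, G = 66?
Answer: -164709071/37812 ≈ -4356.0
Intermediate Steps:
f = -4 (f = 6 - 2*5 = 6 - 10 = -4)
Z(G) + 1/(35492 + (20*f)*(-29)) = -1*66² + 1/(35492 + (20*(-4))*(-29)) = -1*4356 + 1/(35492 - 80*(-29)) = -4356 + 1/(35492 + 2320) = -4356 + 1/37812 = -164709071/37812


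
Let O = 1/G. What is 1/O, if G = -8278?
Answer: -8278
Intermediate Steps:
O = -1/8278 (O = 1/(-8278) = -1/8278 ≈ -0.00012080)
1/O = 1/(-1/8278) = -8278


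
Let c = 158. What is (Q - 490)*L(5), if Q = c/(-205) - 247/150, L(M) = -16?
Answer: 24226936/3075 ≈ 7878.7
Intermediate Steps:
Q = -14867/6150 (Q = 158/(-205) - 247/150 = 158*(-1/205) - 247*1/150 = -158/205 - 247/150 = -14867/6150 ≈ -2.4174)
(Q - 490)*L(5) = (-14867/6150 - 490)*(-16) = -3028367/6150*(-16) = 24226936/3075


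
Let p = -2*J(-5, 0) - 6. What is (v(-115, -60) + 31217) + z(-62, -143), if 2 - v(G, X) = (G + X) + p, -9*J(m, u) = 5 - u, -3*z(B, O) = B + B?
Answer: 282962/9 ≈ 31440.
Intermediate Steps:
z(B, O) = -2*B/3 (z(B, O) = -(B + B)/3 = -2*B/3)
J(m, u) = -5/9 + u/9 (J(m, u) = -(5 - u)/9 = -5/9 + u/9)
p = -44/9 (p = -2*(-5/9 + (⅑)*0) - 6 = -2*(-5/9 + 0) - 6 = -2*(-5/9) - 6 = 10/9 - 6 = -44/9 ≈ -4.8889)
v(G, X) = 62/9 - G - X (v(G, X) = 2 - ((G + X) - 44/9) = 2 - (-44/9 + G + X) = 2 + (44/9 - G - X) = 62/9 - G - X)
(v(-115, -60) + 31217) + z(-62, -143) = ((62/9 - 1*(-115) - 1*(-60)) + 31217) - ⅔*(-62) = ((62/9 + 115 + 60) + 31217) + 124/3 = (1637/9 + 31217) + 124/3 = 282590/9 + 124/3 = 282962/9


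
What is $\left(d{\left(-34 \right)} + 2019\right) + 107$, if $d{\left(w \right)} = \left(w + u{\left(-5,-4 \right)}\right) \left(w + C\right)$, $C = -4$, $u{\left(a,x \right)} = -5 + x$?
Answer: $3760$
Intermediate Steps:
$d{\left(w \right)} = \left(-9 + w\right) \left(-4 + w\right)$ ($d{\left(w \right)} = \left(w - 9\right) \left(w - 4\right) = \left(w - 9\right) \left(-4 + w\right) = \left(-9 + w\right) \left(-4 + w\right)$)
$\left(d{\left(-34 \right)} + 2019\right) + 107 = \left(\left(36 + \left(-34\right)^{2} - -442\right) + 2019\right) + 107 = \left(\left(36 + 1156 + 442\right) + 2019\right) + 107 = \left(1634 + 2019\right) + 107 = 3653 + 107 = 3760$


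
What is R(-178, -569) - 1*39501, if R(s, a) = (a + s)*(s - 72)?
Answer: 147249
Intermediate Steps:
R(s, a) = (-72 + s)*(a + s) (R(s, a) = (a + s)*(-72 + s) = (-72 + s)*(a + s))
R(-178, -569) - 1*39501 = ((-178)**2 - 72*(-569) - 72*(-178) - 569*(-178)) - 1*39501 = (31684 + 40968 + 12816 + 101282) - 39501 = 186750 - 39501 = 147249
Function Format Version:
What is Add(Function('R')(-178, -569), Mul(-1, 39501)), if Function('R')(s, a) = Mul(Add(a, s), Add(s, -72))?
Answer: 147249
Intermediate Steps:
Function('R')(s, a) = Mul(Add(-72, s), Add(a, s)) (Function('R')(s, a) = Mul(Add(a, s), Add(-72, s)) = Mul(Add(-72, s), Add(a, s)))
Add(Function('R')(-178, -569), Mul(-1, 39501)) = Add(Add(Pow(-178, 2), Mul(-72, -569), Mul(-72, -178), Mul(-569, -178)), Mul(-1, 39501)) = Add(Add(31684, 40968, 12816, 101282), -39501) = Add(186750, -39501) = 147249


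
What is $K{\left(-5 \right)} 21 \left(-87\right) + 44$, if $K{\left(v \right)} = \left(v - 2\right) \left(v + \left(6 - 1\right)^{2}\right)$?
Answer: $255824$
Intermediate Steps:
$K{\left(v \right)} = \left(-2 + v\right) \left(25 + v\right)$ ($K{\left(v \right)} = \left(-2 + v\right) \left(v + 5^{2}\right) = \left(-2 + v\right) \left(v + 25\right) = \left(-2 + v\right) \left(25 + v\right)$)
$K{\left(-5 \right)} 21 \left(-87\right) + 44 = \left(-50 + \left(-5\right)^{2} + 23 \left(-5\right)\right) 21 \left(-87\right) + 44 = \left(-50 + 25 - 115\right) 21 \left(-87\right) + 44 = \left(-140\right) 21 \left(-87\right) + 44 = \left(-2940\right) \left(-87\right) + 44 = 255780 + 44 = 255824$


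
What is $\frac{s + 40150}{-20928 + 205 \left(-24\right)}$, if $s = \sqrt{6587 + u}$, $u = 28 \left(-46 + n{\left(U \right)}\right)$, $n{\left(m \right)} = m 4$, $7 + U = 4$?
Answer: $- \frac{20075}{12924} - \frac{\sqrt{4963}}{25848} \approx -1.556$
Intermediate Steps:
$U = -3$ ($U = -7 + 4 = -3$)
$n{\left(m \right)} = 4 m$
$u = -1624$ ($u = 28 \left(-46 + 4 \left(-3\right)\right) = 28 \left(-46 - 12\right) = 28 \left(-58\right) = -1624$)
$s = \sqrt{4963}$ ($s = \sqrt{6587 - 1624} = \sqrt{4963} \approx 70.449$)
$\frac{s + 40150}{-20928 + 205 \left(-24\right)} = \frac{\sqrt{4963} + 40150}{-20928 + 205 \left(-24\right)} = \frac{40150 + \sqrt{4963}}{-20928 - 4920} = \frac{40150 + \sqrt{4963}}{-25848} = \left(40150 + \sqrt{4963}\right) \left(- \frac{1}{25848}\right) = - \frac{20075}{12924} - \frac{\sqrt{4963}}{25848}$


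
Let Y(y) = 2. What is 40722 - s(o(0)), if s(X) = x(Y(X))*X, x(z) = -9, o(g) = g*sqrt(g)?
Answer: 40722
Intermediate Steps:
o(g) = g**(3/2)
s(X) = -9*X
40722 - s(o(0)) = 40722 - (-9)*0**(3/2) = 40722 - (-9)*0 = 40722 - 1*0 = 40722 + 0 = 40722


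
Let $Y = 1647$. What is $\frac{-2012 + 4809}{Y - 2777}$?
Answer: $- \frac{2797}{1130} \approx -2.4752$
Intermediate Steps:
$\frac{-2012 + 4809}{Y - 2777} = \frac{-2012 + 4809}{1647 - 2777} = \frac{2797}{-1130} = 2797 \left(- \frac{1}{1130}\right) = - \frac{2797}{1130}$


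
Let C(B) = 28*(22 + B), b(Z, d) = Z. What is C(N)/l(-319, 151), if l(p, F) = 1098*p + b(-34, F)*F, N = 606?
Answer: -4396/88849 ≈ -0.049477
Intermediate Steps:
C(B) = 616 + 28*B
l(p, F) = -34*F + 1098*p (l(p, F) = 1098*p - 34*F = -34*F + 1098*p)
C(N)/l(-319, 151) = (616 + 28*606)/(-34*151 + 1098*(-319)) = (616 + 16968)/(-5134 - 350262) = 17584/(-355396) = 17584*(-1/355396) = -4396/88849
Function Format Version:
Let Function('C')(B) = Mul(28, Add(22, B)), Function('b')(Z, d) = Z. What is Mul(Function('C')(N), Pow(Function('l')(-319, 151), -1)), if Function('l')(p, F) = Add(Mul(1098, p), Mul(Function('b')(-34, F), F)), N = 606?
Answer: Rational(-4396, 88849) ≈ -0.049477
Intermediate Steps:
Function('C')(B) = Add(616, Mul(28, B))
Function('l')(p, F) = Add(Mul(-34, F), Mul(1098, p)) (Function('l')(p, F) = Add(Mul(1098, p), Mul(-34, F)) = Add(Mul(-34, F), Mul(1098, p)))
Mul(Function('C')(N), Pow(Function('l')(-319, 151), -1)) = Mul(Add(616, Mul(28, 606)), Pow(Add(Mul(-34, 151), Mul(1098, -319)), -1)) = Mul(Add(616, 16968), Pow(Add(-5134, -350262), -1)) = Mul(17584, Pow(-355396, -1)) = Mul(17584, Rational(-1, 355396)) = Rational(-4396, 88849)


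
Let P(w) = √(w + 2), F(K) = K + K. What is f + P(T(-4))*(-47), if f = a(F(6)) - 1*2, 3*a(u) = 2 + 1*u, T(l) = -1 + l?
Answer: 8/3 - 47*I*√3 ≈ 2.6667 - 81.406*I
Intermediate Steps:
F(K) = 2*K
a(u) = ⅔ + u/3 (a(u) = (2 + 1*u)/3 = (2 + u)/3 = ⅔ + u/3)
P(w) = √(2 + w)
f = 8/3 (f = (⅔ + (2*6)/3) - 1*2 = (⅔ + (⅓)*12) - 2 = (⅔ + 4) - 2 = 14/3 - 2 = 8/3 ≈ 2.6667)
f + P(T(-4))*(-47) = 8/3 + √(2 + (-1 - 4))*(-47) = 8/3 + √(2 - 5)*(-47) = 8/3 + √(-3)*(-47) = 8/3 + (I*√3)*(-47) = 8/3 - 47*I*√3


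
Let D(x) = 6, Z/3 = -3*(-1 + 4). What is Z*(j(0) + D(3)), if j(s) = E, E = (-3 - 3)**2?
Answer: -1134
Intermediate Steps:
Z = -27 (Z = 3*(-3*(-1 + 4)) = 3*(-3*3) = 3*(-9) = -27)
E = 36 (E = (-6)**2 = 36)
j(s) = 36
Z*(j(0) + D(3)) = -27*(36 + 6) = -27*42 = -1134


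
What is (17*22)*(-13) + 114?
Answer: -4748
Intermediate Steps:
(17*22)*(-13) + 114 = 374*(-13) + 114 = -4862 + 114 = -4748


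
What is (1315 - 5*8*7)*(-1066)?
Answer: -1103310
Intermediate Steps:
(1315 - 5*8*7)*(-1066) = (1315 - 40*7)*(-1066) = (1315 - 280)*(-1066) = 1035*(-1066) = -1103310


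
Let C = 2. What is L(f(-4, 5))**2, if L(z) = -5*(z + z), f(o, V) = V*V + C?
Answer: 72900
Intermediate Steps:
f(o, V) = 2 + V**2 (f(o, V) = V*V + 2 = V**2 + 2 = 2 + V**2)
L(z) = -10*z
L(f(-4, 5))**2 = (-10*(2 + 5**2))**2 = (-10*(2 + 25))**2 = (-10*27)**2 = (-270)**2 = 72900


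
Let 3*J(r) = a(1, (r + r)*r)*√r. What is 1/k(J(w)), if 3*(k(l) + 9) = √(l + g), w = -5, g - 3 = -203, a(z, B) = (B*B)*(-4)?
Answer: 9/(-81 + 10*√6*√(-3 - 50*I*√5)) ≈ 0.020213 + 0.03763*I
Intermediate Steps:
a(z, B) = -4*B² (a(z, B) = B²*(-4) = -4*B²)
g = -200 (g = 3 - 203 = -200)
J(r) = -16*r^(9/2)/3 (J(r) = ((-4*r²*(r + r)²)*√r)/3 = ((-4*4*r⁴)*√r)/3 = ((-16*r⁴)*√r)/3 = (-16*r^(9/2))/3 = -16*r^(9/2)/3)
k(l) = -9 + √(-200 + l)/3 (k(l) = -9 + √(l - 200)/3 = -9 + √(-200 + l)/3)
1/k(J(w)) = 1/(-9 + √(-200 - 10000*I*√5/3)/3)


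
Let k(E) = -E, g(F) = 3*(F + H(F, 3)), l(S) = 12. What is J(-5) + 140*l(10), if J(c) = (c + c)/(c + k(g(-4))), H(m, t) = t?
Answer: 1685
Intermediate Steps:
g(F) = 9 + 3*F (g(F) = 3*(F + 3) = 3*(3 + F) = 9 + 3*F)
J(c) = 2*c/(3 + c) (J(c) = (c + c)/(c - (9 + 3*(-4))) = (2*c)/(c - (9 - 12)) = (2*c)/(c - 1*(-3)) = (2*c)/(c + 3) = (2*c)/(3 + c) = 2*c/(3 + c))
J(-5) + 140*l(10) = 2*(-5)/(3 - 5) + 140*12 = 2*(-5)/(-2) + 1680 = 2*(-5)*(-1/2) + 1680 = 5 + 1680 = 1685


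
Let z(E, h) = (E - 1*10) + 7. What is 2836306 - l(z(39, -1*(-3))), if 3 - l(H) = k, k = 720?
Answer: 2837023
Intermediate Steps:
z(E, h) = -3 + E (z(E, h) = (E - 10) + 7 = (-10 + E) + 7 = -3 + E)
l(H) = -717 (l(H) = 3 - 1*720 = 3 - 720 = -717)
2836306 - l(z(39, -1*(-3))) = 2836306 - 1*(-717) = 2836306 + 717 = 2837023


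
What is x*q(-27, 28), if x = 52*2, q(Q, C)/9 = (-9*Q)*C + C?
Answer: 6394752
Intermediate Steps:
q(Q, C) = 9*C - 81*C*Q (q(Q, C) = 9*((-9*Q)*C + C) = 9*(-9*C*Q + C) = 9*(C - 9*C*Q) = 9*C - 81*C*Q)
x = 104
x*q(-27, 28) = 104*(9*28*(1 - 9*(-27))) = 104*(9*28*(1 + 243)) = 104*(9*28*244) = 104*61488 = 6394752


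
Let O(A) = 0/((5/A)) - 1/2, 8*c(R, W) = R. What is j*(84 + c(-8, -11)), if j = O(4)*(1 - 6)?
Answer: 415/2 ≈ 207.50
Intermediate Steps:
c(R, W) = R/8
O(A) = -½ (O(A) = 0*(A/5) - 1*½ = 0 - ½ = -½)
j = 5/2 (j = -(1 - 6)/2 = -½*(-5) = 5/2 ≈ 2.5000)
j*(84 + c(-8, -11)) = 5*(84 + (⅛)*(-8))/2 = 5*(84 - 1)/2 = (5/2)*83 = 415/2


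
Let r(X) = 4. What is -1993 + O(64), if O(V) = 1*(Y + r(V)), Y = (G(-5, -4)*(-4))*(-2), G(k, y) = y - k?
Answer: -1981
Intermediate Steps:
Y = 8 (Y = ((-4 - 1*(-5))*(-4))*(-2) = ((-4 + 5)*(-4))*(-2) = (1*(-4))*(-2) = -4*(-2) = 8)
O(V) = 12 (O(V) = 1*(8 + 4) = 1*12 = 12)
-1993 + O(64) = -1993 + 12 = -1981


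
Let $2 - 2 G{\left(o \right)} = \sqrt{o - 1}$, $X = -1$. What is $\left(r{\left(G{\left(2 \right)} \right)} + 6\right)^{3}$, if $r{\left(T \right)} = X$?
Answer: $125$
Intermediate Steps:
$G{\left(o \right)} = 1 - \frac{\sqrt{-1 + o}}{2}$ ($G{\left(o \right)} = 1 - \frac{\sqrt{o - 1}}{2} = 1 - \frac{\sqrt{-1 + o}}{2}$)
$r{\left(T \right)} = -1$
$\left(r{\left(G{\left(2 \right)} \right)} + 6\right)^{3} = \left(-1 + 6\right)^{3} = 5^{3} = 125$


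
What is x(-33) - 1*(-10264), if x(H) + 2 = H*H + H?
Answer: 11318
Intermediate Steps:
x(H) = -2 + H + H² (x(H) = -2 + (H*H + H) = -2 + (H² + H) = -2 + (H + H²) = -2 + H + H²)
x(-33) - 1*(-10264) = (-2 - 33 + (-33)²) - 1*(-10264) = (-2 - 33 + 1089) + 10264 = 1054 + 10264 = 11318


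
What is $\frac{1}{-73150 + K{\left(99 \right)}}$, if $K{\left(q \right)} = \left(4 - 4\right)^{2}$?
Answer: $- \frac{1}{73150} \approx -1.3671 \cdot 10^{-5}$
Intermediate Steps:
$K{\left(q \right)} = 0$ ($K{\left(q \right)} = 0^{2} = 0$)
$\frac{1}{-73150 + K{\left(99 \right)}} = \frac{1}{-73150 + 0} = \frac{1}{-73150} = - \frac{1}{73150}$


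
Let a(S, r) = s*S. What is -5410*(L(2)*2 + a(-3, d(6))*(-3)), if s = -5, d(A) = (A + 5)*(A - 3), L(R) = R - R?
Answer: 243450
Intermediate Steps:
L(R) = 0
d(A) = (-3 + A)*(5 + A) (d(A) = (5 + A)*(-3 + A) = (-3 + A)*(5 + A))
a(S, r) = -5*S
-5410*(L(2)*2 + a(-3, d(6))*(-3)) = -5410*(0*2 - 5*(-3)*(-3)) = -5410*(0 + 15*(-3)) = -5410*(0 - 45) = -5410*(-45) = 243450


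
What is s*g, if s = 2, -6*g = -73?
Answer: 73/3 ≈ 24.333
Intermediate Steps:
g = 73/6 (g = -⅙*(-73) = 73/6 ≈ 12.167)
s*g = 2*(73/6) = 73/3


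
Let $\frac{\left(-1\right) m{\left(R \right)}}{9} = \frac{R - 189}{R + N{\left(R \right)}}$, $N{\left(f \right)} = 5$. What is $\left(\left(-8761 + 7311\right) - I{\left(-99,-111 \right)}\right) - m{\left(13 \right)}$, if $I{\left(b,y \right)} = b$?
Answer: $-1439$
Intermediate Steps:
$m{\left(R \right)} = - \frac{9 \left(-189 + R\right)}{5 + R}$ ($m{\left(R \right)} = - 9 \frac{R - 189}{R + 5} = - 9 \frac{-189 + R}{5 + R} = - \frac{9 \left(-189 + R\right)}{5 + R}$)
$\left(\left(-8761 + 7311\right) - I{\left(-99,-111 \right)}\right) - m{\left(13 \right)} = \left(\left(-8761 + 7311\right) - -99\right) - \frac{9 \left(189 - 13\right)}{5 + 13} = \left(-1450 + 99\right) - \frac{9 \left(189 - 13\right)}{18} = -1351 - 9 \cdot \frac{1}{18} \cdot 176 = -1351 - 88 = -1439$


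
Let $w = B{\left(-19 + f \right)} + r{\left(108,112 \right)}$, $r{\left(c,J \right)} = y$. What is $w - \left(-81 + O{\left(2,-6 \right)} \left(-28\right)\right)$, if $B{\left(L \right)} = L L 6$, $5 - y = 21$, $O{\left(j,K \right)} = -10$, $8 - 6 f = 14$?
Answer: $2185$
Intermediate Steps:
$f = -1$ ($f = \frac{4}{3} - \frac{7}{3} = -1$)
$y = -16$ ($y = 5 - 21 = -16$)
$r{\left(c,J \right)} = -16$
$B{\left(L \right)} = 6 L^{2}$ ($B{\left(L \right)} = L^{2} \cdot 6 = 6 L^{2}$)
$w = 2384$ ($w = 6 \left(-19 - 1\right)^{2} - 16 = 6 \left(-20\right)^{2} - 16 = 6 \cdot 400 - 16 = 2400 - 16 = 2384$)
$w - \left(-81 + O{\left(2,-6 \right)} \left(-28\right)\right) = 2384 - \left(-81 - -280\right) = 2384 - \left(-81 + 280\right) = 2384 - 199 = 2185$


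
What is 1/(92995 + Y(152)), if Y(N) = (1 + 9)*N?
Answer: 1/94515 ≈ 1.0580e-5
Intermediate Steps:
Y(N) = 10*N
1/(92995 + Y(152)) = 1/(92995 + 10*152) = 1/(92995 + 1520) = 1/94515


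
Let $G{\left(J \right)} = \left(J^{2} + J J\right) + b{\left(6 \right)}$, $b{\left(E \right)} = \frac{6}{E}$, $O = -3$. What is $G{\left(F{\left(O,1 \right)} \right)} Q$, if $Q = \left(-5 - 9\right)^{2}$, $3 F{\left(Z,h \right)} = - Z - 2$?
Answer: $\frac{2156}{9} \approx 239.56$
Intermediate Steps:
$F{\left(Z,h \right)} = - \frac{2}{3} - \frac{Z}{3}$ ($F{\left(Z,h \right)} = \frac{- Z - 2}{3} = \frac{-2 - Z}{3} = - \frac{2}{3} - \frac{Z}{3}$)
$Q = 196$ ($Q = \left(-14\right)^{2} = 196$)
$G{\left(J \right)} = 1 + 2 J^{2}$ ($G{\left(J \right)} = \left(J^{2} + J J\right) + \frac{6}{6} = \left(J^{2} + J^{2}\right) + 6 \cdot \frac{1}{6} = 2 J^{2} + 1 = 1 + 2 J^{2}$)
$G{\left(F{\left(O,1 \right)} \right)} Q = \left(1 + 2 \left(- \frac{2}{3} - -1\right)^{2}\right) 196 = \left(1 + 2 \left(- \frac{2}{3} + 1\right)^{2}\right) 196 = \left(1 + \frac{2}{9}\right) 196 = \frac{11}{9} \cdot 196 = \frac{2156}{9}$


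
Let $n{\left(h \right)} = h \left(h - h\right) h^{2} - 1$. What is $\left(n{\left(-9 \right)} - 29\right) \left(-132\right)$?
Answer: $3960$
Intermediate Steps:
$n{\left(h \right)} = -1$ ($n{\left(h \right)} = h 0 h^{2} - 1 = h 0 - 1 = 0 - 1 = -1$)
$\left(n{\left(-9 \right)} - 29\right) \left(-132\right) = \left(-1 - 29\right) \left(-132\right) = \left(-30\right) \left(-132\right) = 3960$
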